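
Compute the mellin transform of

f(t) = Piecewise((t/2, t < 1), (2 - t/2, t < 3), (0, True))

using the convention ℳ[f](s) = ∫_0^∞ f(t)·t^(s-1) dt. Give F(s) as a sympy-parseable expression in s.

(3**s*s/2 + 2*3**s - s - 2)/(s*(s + 1))
  Re(s) > -1

back out the common scale on t: t on [0, 1/2); 2 - t on [1/2, 3/2)
f breaks at 1 into 2 integrals to sum
piece [0, 1): integrate t/2 against the kernel
segment [1, 3) carries (2 - t/2); integrate it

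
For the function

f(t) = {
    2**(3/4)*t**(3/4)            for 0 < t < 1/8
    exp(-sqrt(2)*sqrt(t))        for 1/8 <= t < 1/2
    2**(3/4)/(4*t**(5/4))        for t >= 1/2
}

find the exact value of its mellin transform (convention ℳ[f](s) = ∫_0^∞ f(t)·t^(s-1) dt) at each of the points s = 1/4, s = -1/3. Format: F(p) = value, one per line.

F(1/4) = 2**(3/4)*(-sqrt(pi)*erfc(1) + sqrt(pi)*erfc(sqrt(2)/2) + 5/8)
F(-1/3) = -2*2**(1/3)*uppergamma(-2/3, 1) + 12*2**(1/3)/19 + 2*2**(1/3)*uppergamma(-2/3, 1/2) + 6*sqrt(2)/5

undo the common scale on t: t**(3/4) on [0, 1/4); exp(-sqrt(t)) on [1/4, 1); t**(-5/4) on [1, ∞)
strip the power substitution: t**(3/2) on [0, 1/2); exp(-t) on [1/2, 1); t**(-5/2) on [1, ∞)
the 3 pieces separated at 1/8, 1/2 each add one integral
[0, 1/8) adds the kernel integral of 2**(3/4)*t**(3/4)
between 1/8 and 1/2 the integrand is exp(-sqrt(2)*sqrt(t))·t^(s-1)
over [1/2, ∞), the kernel integral of 2**(3/4)/(4*t**(5/4)) enters the sum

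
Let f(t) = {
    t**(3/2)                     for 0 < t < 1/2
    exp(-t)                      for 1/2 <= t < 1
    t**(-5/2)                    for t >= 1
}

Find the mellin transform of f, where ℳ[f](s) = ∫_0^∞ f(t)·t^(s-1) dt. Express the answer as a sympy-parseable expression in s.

decompose at 1/2, 1; ℳ[f](s) sums the 3 pieces' integrals
for t in [0, 1/2): the term is ∫ t**(3/2)·t^(s-1)
∫ over [1/2, 1) of exp(-t)·t^(s-1) joins the sum
segment 1 to ∞ holds t**(-5/2); add its integral

(2*2**s*(2*s - 5)*(2*s + 3)*uppergamma(s, 1/2) - 2*2**s*(2*s - 5)*(2*s + 3)*uppergamma(s, 1) - 4*2**s*(2*s + 3) + sqrt(2)*(2*s - 5))/(2*2**s*(2*s - 5)*(2*s + 3))
  -3/2 < Re(s) < 5/2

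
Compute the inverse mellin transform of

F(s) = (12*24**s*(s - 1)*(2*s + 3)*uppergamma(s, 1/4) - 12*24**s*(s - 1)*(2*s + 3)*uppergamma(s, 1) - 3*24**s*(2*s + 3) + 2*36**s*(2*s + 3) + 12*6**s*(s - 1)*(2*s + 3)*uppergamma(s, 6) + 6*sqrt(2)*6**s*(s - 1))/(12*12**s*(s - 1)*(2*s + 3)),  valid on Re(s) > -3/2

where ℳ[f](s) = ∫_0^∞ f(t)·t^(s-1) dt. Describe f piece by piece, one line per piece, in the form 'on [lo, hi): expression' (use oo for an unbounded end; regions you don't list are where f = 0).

on [0, 1/2): t**(3/2)
on [1/2, 2): exp(-t/2)
on [2, 3): 1/(2*t)
on [3, oo): exp(-2*t)

breakpoints 1/2, 2, 3: one integral from each of the 4 segments
∫ t**(3/2)·t^(s-1) over [0, 1/2)
on [1/2, 2): add ∫ exp(-t/2)·t^(s-1) dt
over [2, 3), the kernel integral of 1/(2*t) enters the sum
segment [3, ∞) carries exp(-2*t); integrate it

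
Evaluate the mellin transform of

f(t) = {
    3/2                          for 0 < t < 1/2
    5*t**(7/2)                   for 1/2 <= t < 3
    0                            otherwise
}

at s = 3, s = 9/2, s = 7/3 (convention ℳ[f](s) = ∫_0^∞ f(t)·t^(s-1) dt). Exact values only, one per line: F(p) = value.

F(3) = -5*sqrt(2)/832 + 1/16 + 7290*sqrt(3)/13
F(9/2) = sqrt(2)/96 + 8398075/2048
F(7/3) = -3*2**(1/6)/224 + 9*2**(2/3)/112 + 1458*3**(5/6)/7

slice at 1/2, transform all 2 pieces, and sum them
on [0, 1/2) integrate f = 3/2 against the kernel
on [1/2, 3): add ∫ 5*t**(7/2)·t^(s-1) dt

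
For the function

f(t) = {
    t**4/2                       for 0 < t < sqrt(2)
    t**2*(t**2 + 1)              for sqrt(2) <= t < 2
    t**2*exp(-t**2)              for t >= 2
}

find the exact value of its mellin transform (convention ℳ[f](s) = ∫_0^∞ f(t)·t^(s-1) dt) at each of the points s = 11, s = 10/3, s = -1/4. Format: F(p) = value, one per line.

back out the power substitution: t**2/2 on [0, 2); t*(t + 1) on [2, 4); t*exp(-t) on [4, ∞)
peel off the shared t-power: t/2 on [0, 2); t + 1 on [2, 4); exp(-t) on [4, ∞)
strip the common scale on t: t on [0, 1); 2*t + 1 on [1, 2); exp(-2*t) on [2, ∞)
split f at sqrt(2), 2: ℳ[f](s) collects 3 kernel integrals
piece [0, sqrt(2)): integrate t**4/2 against the kernel
on [sqrt(2), 2): add ∫ t**2*(t**2 + 1)·t^(s-1) dt
between 2 and ∞ the integrand is t**2*exp(-t**2)·t^(s-1)

F(11) = -1792*sqrt(2)/195 + 10395*sqrt(pi)*erfc(2)/128 + 210979*exp(-4)/32 + 548864/195
F(10/3) = -57*2**(2/3)/44 + uppergamma(8/3, 4)/2 + 258*2**(1/3)/11
F(-1/4) = -88*2**(7/8)/105 + uppergamma(7/8, 4)/2 + 344*2**(3/4)/105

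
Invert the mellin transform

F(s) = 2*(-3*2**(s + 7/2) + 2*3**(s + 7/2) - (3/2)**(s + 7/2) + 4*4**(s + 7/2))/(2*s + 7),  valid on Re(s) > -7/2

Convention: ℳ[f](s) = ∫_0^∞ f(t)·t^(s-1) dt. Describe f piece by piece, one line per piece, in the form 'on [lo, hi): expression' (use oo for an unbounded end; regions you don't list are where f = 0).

along the cuts 3/2, 2, 3, ℳ[f](s) splits into 4 integrals
[0, 3/2) adds the kernel integral of 2*t**(7/2)
segment [3/2, 2) carries 3*t**(7/2); integrate it
over [2, 3), the kernel integral of 6*t**(7/2) enters the sum
segment [3, 4) carries 4*t**(7/2); integrate it

on [0, 3/2): 2*t**(7/2)
on [3/2, 2): 3*t**(7/2)
on [2, 3): 6*t**(7/2)
on [3, 4): 4*t**(7/2)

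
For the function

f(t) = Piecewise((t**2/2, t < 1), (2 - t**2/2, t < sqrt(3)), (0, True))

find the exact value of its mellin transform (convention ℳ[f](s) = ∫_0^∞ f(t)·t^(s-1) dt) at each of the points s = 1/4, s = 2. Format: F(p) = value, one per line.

F(1/4) = -68/9 + 22*3**(1/8)/3
F(2) = 9/8

strip the common scale on t: 2*t**2 on [0, 1/2); 2 - 2*t**2 on [1/2, sqrt(3)/2)
reversing the power substitution: 2*t on [0, 1/4); 2 - 2*t on [1/4, 3/4)
remove the common scale on t first: t on [0, 1/2); 2 - t on [1/2, 3/2)
treat the 2 regions marked off by 1 separately and sum
the [0, 1) slice contributes ∫ t**2/2·t^(s-1) dt
over [1, sqrt(3)), the kernel integral of (2 - t**2/2) enters the sum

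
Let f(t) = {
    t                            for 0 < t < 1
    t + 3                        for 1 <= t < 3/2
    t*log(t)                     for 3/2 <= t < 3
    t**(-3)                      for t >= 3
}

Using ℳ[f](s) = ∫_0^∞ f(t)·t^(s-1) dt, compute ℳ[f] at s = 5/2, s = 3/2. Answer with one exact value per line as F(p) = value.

F(5/2) = -226*sqrt(3)/147 - 27*sqrt(6)*log(3)/56 - 6/5 + 27*sqrt(6)*log(2)/56 + 3861*sqrt(6)/1960 + 54*sqrt(3)*log(3)/7
F(3/2) = -922*sqrt(3)/675 - 2 + 213*sqrt(6)/100 + log(2**(9*sqrt(6)/20)*3**(-9*sqrt(6)/20 + 18*sqrt(3)/5))

split f at 1, 3/2, 3: ℳ[f](s) collects 4 kernel integrals
for t in [0, 1): the term is ∫ t·t^(s-1)
piece [1, 3/2): integrate (t + 3) against the kernel
over [3/2, 3), the kernel integral of t*log(t) enters the sum
between 3 and ∞ the integrand is t**(-3)·t^(s-1)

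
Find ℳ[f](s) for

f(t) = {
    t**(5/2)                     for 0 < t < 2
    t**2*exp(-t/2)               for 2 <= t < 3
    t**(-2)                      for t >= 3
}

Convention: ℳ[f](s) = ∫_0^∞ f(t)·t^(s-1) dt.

strip the shared t-power: sqrt(t) on [0, 2); exp(-t/2) on [2, 3); t**(-4) on [3, ∞)
summing 3 kernel integrals split by 2, 3 yields ℳ[f](s)
for t in [0, 2): the term is ∫ t**(5/2)·t^(s-1)
segment [2, 3) carries t**2*exp(-t/2); integrate it
[3, ∞) adds the kernel integral of t**(-2)

(36*2**s*(s - 2)*(2*s + 5)*uppergamma(s + 2, 1) - 36*2**s*(s - 2)*(2*s + 5)*uppergamma(s + 2, 3/2) + 72*2**(s + 1/2)*(s - 2) - 3**s*(2*s + 5))/(9*(s - 2)*(2*s + 5))
  -5/2 < Re(s) < 2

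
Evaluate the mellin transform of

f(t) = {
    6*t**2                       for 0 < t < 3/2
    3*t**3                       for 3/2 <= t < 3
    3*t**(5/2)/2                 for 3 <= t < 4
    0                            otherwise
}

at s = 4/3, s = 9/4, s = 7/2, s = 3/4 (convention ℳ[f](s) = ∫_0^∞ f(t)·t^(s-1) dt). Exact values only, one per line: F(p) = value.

summing 3 kernel integrals split by 3/2, 3 yields ℳ[f](s)
between 0 and 3/2 the integrand is 6*t**2·t^(s-1)
[3/2, 3) adds the kernel integral of 3*t**3
segment [3, 4) carries 3*t**(5/2)/2; integrate it

F(4/3) = -243*3**(5/6)/23 + 2673*2**(2/3)*3**(1/3)/2080 + 1152*2**(2/3)/23 + 729*3**(1/3)/13
F(9/4) = -486*3**(3/4)/19 + 2673*2**(3/4)*3**(1/4)/1904 + 972*3**(1/4)/7 + 3072*sqrt(2)/19
F(7/2) = 13851*sqrt(6)/9152 + 4374*sqrt(3)/13 + 3367/4
F(3/4) = -162*3**(1/4)/13 + 243*2**(1/4)*3**(3/4)/220 + 384*sqrt(2)/13 + 108*3**(3/4)/5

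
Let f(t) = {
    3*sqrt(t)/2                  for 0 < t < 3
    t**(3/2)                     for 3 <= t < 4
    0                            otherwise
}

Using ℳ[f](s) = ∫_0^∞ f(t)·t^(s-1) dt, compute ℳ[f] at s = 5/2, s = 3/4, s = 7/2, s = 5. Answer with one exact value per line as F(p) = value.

F(5/2) = 229/4
F(3/4) = -2*3**(1/4)/5 + 64*sqrt(2)/9
F(7/2) = 7463/40
F(5) = 16384/13 - 6561*sqrt(3)/143

decompose at 3; ℳ[f](s) sums the 2 pieces' integrals
the [0, 3) slice contributes ∫ 3*sqrt(t)/2·t^(s-1) dt
[3, 4) adds the kernel integral of t**(3/2)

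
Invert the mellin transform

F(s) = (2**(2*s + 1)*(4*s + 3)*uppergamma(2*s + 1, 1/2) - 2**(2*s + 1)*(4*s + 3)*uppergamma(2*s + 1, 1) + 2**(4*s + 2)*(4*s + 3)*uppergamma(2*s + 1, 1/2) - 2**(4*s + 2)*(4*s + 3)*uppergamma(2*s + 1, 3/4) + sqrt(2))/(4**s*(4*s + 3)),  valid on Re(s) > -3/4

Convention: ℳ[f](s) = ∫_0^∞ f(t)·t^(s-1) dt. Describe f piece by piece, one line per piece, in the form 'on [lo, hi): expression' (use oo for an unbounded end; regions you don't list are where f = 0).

invert the shared t-power to get t**(1/4) on [0, 1/4); exp(-sqrt(t)) on [1/4, 1); exp(-sqrt(t)/2) on [1, 9/4)
back out the power substitution: sqrt(t) on [0, 1/2); exp(-t) on [1/2, 1); exp(-t/2) on [1, 3/2)
the 3 pieces separated at 1/4, 1 each add one integral
[0, 1/4) adds the kernel integral of t**(3/4)
piece [1/4, 1): integrate sqrt(t)*exp(-sqrt(t)) against the kernel
∫ sqrt(t)*exp(-sqrt(t)/2)·t^(s-1) over [1, 9/4)

on [0, 1/4): t**(3/4)
on [1/4, 1): sqrt(t)*exp(-sqrt(t))
on [1, 9/4): sqrt(t)*exp(-sqrt(t)/2)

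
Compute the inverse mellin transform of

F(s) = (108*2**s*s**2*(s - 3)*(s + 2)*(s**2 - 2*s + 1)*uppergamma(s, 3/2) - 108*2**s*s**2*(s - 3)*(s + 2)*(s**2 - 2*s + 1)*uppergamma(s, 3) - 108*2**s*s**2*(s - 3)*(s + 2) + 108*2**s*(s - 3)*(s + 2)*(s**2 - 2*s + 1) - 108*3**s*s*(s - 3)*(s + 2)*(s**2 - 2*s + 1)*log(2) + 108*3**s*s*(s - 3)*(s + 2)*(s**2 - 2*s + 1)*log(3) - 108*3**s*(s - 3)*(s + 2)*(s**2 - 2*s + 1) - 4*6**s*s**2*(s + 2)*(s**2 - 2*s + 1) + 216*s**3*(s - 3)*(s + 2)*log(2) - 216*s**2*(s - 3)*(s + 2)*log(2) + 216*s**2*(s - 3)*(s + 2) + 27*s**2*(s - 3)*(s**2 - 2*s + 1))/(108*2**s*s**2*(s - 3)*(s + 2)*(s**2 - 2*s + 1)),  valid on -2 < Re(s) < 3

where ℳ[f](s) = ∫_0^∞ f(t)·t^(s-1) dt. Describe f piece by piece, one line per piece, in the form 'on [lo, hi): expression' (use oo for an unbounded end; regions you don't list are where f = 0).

f breaks at 1/2, 1, 3/2, 3 into 5 integrals to sum
segment [0, 1/2) carries t**2; integrate it
for t in [1/2, 1): the term is ∫ log(t)/t·t^(s-1)
segment [1, 3/2) carries log(t); integrate it
∫ over [3/2, 3) of exp(-t)·t^(s-1) joins the sum
on [3, ∞): add ∫ t**(-3)·t^(s-1) dt

on [0, 1/2): t**2
on [1/2, 1): log(t)/t
on [1, 3/2): log(t)
on [3/2, 3): exp(-t)
on [3, oo): t**(-3)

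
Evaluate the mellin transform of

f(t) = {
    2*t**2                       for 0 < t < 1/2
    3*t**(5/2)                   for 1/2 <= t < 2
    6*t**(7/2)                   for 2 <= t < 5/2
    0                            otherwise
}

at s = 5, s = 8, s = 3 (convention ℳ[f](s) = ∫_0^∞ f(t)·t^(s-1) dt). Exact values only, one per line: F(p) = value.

integrate the 3 segments split at 1/2, 2, then add the results
on [0, 1/2) integrate f = 2*t**2 against the kernel
piece [1/2, 2): integrate 3*t**(5/2) against the kernel
over [2, 5/2), the kernel integral of 6*t**(7/2) enters the sum

F(5) = -1409041*sqrt(2)/10880 + 1/448 + 1171875*sqrt(10)/2176
F(8) = -18275185*sqrt(2)/23552 + 1/5120 + 146484375*sqrt(10)/23552
F(3) = -190503*sqrt(2)/4576 + 1/80 + 46875*sqrt(10)/416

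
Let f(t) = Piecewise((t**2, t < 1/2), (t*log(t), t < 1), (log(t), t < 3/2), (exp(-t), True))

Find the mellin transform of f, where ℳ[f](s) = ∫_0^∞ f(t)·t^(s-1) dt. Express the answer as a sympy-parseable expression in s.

integrate the 4 segments split at 1/2, 1, 3/2, then add the results
∫ t**2·t^(s-1) over [0, 1/2)
over [1/2, 1), the kernel integral of t*log(t) enters the sum
segment [1, 3/2) carries log(t); integrate it
on [3/2, ∞): add ∫ exp(-t)·t^(s-1) dt

(4*2**s*s**2*(s + 2)*(s**2 + 2*s + 1)*uppergamma(s, 3/2) - 4*2**s*s**2*(s + 2) + 4*2**s*(s + 2)*(s**2 + 2*s + 1) + 3**s*s*(s + 2)*(-4*log(2) + 4*log(3))*(s**2 + 2*s + 1) - 4*3**s*(s + 2)*(s**2 + 2*s + 1) + s**3*(s + 2)*log(4) + s**2*(s + 2)*log(4) + 2*s**2*(s + 2) + s**2*(s**2 + 2*s + 1))/(4*2**s*s**2*(s + 2)*(s**2 + 2*s + 1))
  Re(s) > -2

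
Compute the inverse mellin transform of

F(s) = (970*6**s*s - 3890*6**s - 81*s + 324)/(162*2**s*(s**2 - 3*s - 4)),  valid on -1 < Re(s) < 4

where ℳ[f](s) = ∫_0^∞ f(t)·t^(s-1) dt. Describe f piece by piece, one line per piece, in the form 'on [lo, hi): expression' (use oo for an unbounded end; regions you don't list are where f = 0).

integrate the 3 segments split at 1/2, 3, then add the results
on [0, 1/2) integrate f = t against the kernel
[1/2, 3) adds the kernel integral of 2*t
∫ over [3, ∞) of t**(-4)·t^(s-1) joins the sum

on [0, 1/2): t
on [1/2, 3): 2*t
on [3, oo): t**(-4)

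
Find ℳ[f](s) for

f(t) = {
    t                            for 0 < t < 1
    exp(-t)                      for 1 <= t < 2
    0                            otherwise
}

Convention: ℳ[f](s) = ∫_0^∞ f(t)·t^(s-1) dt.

((s + 1)*uppergamma(s, 1) - (s + 1)*uppergamma(s, 2) + 1)/(s + 1)
  Re(s) > -1

integrate the 2 segments split at 1, then add the results
piece [0, 1): integrate t against the kernel
between 1 and 2 the integrand is exp(-t)·t^(s-1)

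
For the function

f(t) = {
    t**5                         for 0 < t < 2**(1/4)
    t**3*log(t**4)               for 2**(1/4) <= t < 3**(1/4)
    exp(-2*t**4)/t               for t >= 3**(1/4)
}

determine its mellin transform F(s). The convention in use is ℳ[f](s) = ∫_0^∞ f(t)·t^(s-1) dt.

peel off the shared t-power: t**6 on [0, 2**(1/4)); t**4*log(t**4) on [2**(1/4), 3**(1/4)); exp(-2*t**4) on [3**(1/4), ∞)
reversing the power substitution: t**3 on [0, sqrt(2)); t**2*log(t**2) on [sqrt(2), sqrt(3)); exp(-2*t**2) on [sqrt(3), ∞)
reversing the power substitution: t**(3/2) on [0, 2); t*log(t) on [2, 3); exp(-2*t) on [3, ∞)
the 3 pieces separated at 2**(1/4), 3**(1/4) each add one integral
over [0, 2**(1/4)), the kernel integral of t**5 enters the sum
on [2**(1/4), 3**(1/4)): add ∫ t**3*log(t**4)·t^(s-1) dt
[3**(1/4), ∞) adds the kernel integral of exp(-2*t**4)/t

6**(1/4 - s/4)*(-12**(s/4 + 3/4)*(s - 1)*(s + 5)*log(4) - 8*12**(s/4 + 3/4)*(s + 5)*log(2) + 8*12**(s/4 + 3/4)*(s + 5) + 2*12**(s/4 + 3/4)*sqrt(2)*(8*s + (s - 1)**2 + 8) + 2*18**(s/4 + 3/4)*(s - 1)*(s + 5)*log(3) - 8*18**(s/4 + 3/4)*(s + 5) + 8*18**(s/4 + 3/4)*(s + 5)*log(3) + 3**(s/4 + 3/4)*(s + 5)*(8*s + (s - 1)**2 + 8)*uppergamma(s/4 - 1/4, 6))/(12*(s + 5)*(8*s + (s - 1)**2 + 8))
  Re(s) > -5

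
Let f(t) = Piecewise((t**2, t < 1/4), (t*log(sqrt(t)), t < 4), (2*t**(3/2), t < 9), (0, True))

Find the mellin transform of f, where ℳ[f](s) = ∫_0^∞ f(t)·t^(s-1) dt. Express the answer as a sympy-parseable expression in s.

(-512*2**(4*s)*(s + 1)**2*(s + 2) + 64*2**(4*s)*(s + 1)*(s + 2)*(2*s + 3)*log(2) - 32*2**(4*s)*(s + 2)*(2*s + 3) + 1728*6**(2*s)*(s + 1)**2*(s + 2) + (s + 1)**2*(2*s + 3) + 4*(s + 1)*(s + 2)*(2*s + 3)*log(2) + 2*(s + 2)*(2*s + 3))/(16*2**(2*s)*(s + 1)**2*(s + 2)*(2*s + 3))
  Re(s) > -2

peel off the power substitution: t**4 on [0, 1/2); t**2*log(t) on [1/2, 2); 2*t**3 on [2, 3)
remove the shared t-power first: t**2 on [0, 1/2); log(t) on [1/2, 2); 2*t on [2, 3)
f breaks at 1/4, 4 into 3 integrals to sum
segment 0 to 1/4 holds t**2; add its integral
∫ t*log(sqrt(t))·t^(s-1) over [1/4, 4)
the [4, 9) slice contributes ∫ 2*t**(3/2)·t^(s-1) dt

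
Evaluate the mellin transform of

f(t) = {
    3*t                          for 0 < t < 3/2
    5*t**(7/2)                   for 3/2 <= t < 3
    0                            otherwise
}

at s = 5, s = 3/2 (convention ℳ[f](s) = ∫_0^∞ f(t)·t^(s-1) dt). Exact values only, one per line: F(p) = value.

the 2 pieces separated at 3/2 each add one integral
segment 0 to 3/2 holds 3*t; add its integral
between 3/2 and 3 the integrand is 5*t**(7/2)·t^(s-1)

F(5) = -32805*sqrt(6)/4352 + 729/128 + 65610*sqrt(3)/17
F(3/2) = 27*sqrt(6)/20 + 7533/32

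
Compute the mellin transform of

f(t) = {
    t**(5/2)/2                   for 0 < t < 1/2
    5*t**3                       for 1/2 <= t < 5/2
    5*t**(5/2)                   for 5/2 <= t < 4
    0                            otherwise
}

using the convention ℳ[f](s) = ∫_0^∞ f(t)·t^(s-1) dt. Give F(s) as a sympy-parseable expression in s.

split f at 1/2, 5/2: ℳ[f](s) collects 3 kernel integrals
piece [0, 1/2): integrate t**(5/2)/2 against the kernel
on [1/2, 5/2) integrate f = 5*t**3 against the kernel
[5/2, 4) adds the kernel integral of 5*t**(5/2)

(2560*2**(2*s)*(s + 3) - 250*2**(1/2 - s)*5**(s + 1/2)*(s + 3) + 2**(1/2 - s)*(s + 3) + 625*5**s*(2*s + 5)/2**s - 5*(2*s + 5)/2**s)/(8*(s + 3)*(2*s + 5))
  Re(s) > -5/2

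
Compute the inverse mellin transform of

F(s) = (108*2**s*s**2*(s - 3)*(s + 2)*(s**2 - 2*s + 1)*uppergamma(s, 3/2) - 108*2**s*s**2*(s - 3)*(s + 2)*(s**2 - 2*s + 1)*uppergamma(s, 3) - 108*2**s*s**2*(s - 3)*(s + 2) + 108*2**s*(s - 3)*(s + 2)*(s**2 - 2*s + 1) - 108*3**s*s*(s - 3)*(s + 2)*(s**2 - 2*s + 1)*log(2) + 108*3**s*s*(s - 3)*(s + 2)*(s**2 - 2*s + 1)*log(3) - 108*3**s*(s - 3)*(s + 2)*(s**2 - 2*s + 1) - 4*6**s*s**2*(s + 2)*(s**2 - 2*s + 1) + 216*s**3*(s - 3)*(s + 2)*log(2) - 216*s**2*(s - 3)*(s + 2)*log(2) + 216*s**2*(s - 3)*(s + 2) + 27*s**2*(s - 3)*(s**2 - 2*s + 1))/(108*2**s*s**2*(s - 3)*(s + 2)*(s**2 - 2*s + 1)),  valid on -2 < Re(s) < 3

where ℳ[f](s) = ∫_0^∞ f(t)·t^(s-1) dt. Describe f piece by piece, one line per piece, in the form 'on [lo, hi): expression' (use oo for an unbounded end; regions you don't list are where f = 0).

on [0, 1/2): t**2
on [1/2, 1): log(t)/t
on [1, 3/2): log(t)
on [3/2, 3): exp(-t)
on [3, oo): t**(-3)

linearity at 1/2, 1, 3/2, 3 turns ℳ[f](s) into 5 summed integrals
∫ t**2·t^(s-1) over [0, 1/2)
segment [1/2, 1) carries log(t)/t; integrate it
∫ over [1, 3/2) of log(t)·t^(s-1) joins the sum
the [3/2, 3) slice contributes ∫ exp(-t)·t^(s-1) dt
for t in [3, ∞): the term is ∫ t**(-3)·t^(s-1)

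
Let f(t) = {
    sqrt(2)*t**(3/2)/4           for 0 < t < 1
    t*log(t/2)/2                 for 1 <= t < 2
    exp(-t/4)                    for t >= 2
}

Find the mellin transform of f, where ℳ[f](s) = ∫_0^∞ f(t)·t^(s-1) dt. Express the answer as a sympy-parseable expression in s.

(2*2**(2*s)*(2*s + 3)*(s**2 + 2*s + 1)*uppergamma(s, 1/2) - 2*2**s*(2*s + 3) + s*(2*s + 3)*log(2) + 2*s + (2*s + 3)*log(2) + sqrt(2)*(s**2 + 2*s + 1) + 3)/(2*(2*s + 3)*(s**2 + 2*s + 1))
  Re(s) > -3/2

the common scale on t comes off first: t**(3/2) on [0, 1/2); t*log(t) on [1/2, 1); exp(-t/2) on [1, ∞)
split f at 1, 2: ℳ[f](s) collects 3 kernel integrals
segment [0, 1) carries sqrt(2)*t**(3/2)/4; integrate it
segment 1 to 2 holds t*log(t/2)/2; add its integral
on [2, ∞) integrate f = exp(-t/4) against the kernel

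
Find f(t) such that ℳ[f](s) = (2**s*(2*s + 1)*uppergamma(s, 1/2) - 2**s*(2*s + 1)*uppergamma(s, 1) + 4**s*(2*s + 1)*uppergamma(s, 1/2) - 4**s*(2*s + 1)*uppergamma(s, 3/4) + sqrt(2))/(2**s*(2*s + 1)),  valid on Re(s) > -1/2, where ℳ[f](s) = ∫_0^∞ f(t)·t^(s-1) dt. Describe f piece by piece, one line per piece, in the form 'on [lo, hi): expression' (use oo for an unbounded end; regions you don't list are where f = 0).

on [0, 1/2): sqrt(t)
on [1/2, 1): exp(-t)
on [1, 3/2): exp(-t/2)

decompose at 1/2, 1; ℳ[f](s) sums the 3 pieces' integrals
∫ sqrt(t)·t^(s-1) over [0, 1/2)
on [1/2, 1) integrate f = exp(-t) against the kernel
over [1, 3/2), the kernel integral of exp(-t/2) enters the sum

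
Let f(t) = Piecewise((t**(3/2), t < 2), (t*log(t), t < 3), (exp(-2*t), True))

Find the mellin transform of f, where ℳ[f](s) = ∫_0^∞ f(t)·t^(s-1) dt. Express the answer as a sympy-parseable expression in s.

peel off the shared t-power: 1/sqrt(t) on [0, 2); log(t)/t on [2, 3); exp(-2*t)/t**2 on [3, ∞)
strip the shared t-power: sqrt(t) on [0, 2); log(t) on [2, 3); exp(-2*t)/t on [3, ∞)
undo the shared t-power: t**(3/2) on [0, 2); t*log(t) on [2, 3); exp(-2*t) on [3, ∞)
split f at 2, 3: ℳ[f](s) collects 3 kernel integrals
on [0, 2) integrate f = t**(3/2) against the kernel
∫ over [2, 3) of t*log(t)·t^(s-1) joins the sum
∫ over [3, ∞) of exp(-2*t)·t^(s-1) joins the sum

(-12**s*s*(2*s + 3)*log(4) - 12**s*(2*s + 3)*log(4) + 12**s*(4*s + 6) + 12**s*sqrt(2)*(4*s**2 + 8*s + 4) + 3*18**s*s*(2*s + 3)*log(3) + 18**s*(-6*s - 9) + 3*18**s*(2*s + 3)*log(3) + 3**s*(2*s + 3)*(s**2 + 2*s + 1)*uppergamma(s, 6))/(6**s*(2*s + 3)*(s**2 + 2*s + 1))
  Re(s) > -3/2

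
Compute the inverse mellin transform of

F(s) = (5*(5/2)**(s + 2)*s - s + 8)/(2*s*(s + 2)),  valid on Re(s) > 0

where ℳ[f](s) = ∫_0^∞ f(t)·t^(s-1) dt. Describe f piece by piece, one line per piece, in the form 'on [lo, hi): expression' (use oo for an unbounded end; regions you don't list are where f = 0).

on [0, 1): 2
on [1, 5/2): 5*t**2/2

linearity at 1 turns ℳ[f](s) into 2 summed integrals
for t in [0, 1): the term is ∫ 2·t^(s-1)
on [1, 5/2) integrate f = 5*t**2/2 against the kernel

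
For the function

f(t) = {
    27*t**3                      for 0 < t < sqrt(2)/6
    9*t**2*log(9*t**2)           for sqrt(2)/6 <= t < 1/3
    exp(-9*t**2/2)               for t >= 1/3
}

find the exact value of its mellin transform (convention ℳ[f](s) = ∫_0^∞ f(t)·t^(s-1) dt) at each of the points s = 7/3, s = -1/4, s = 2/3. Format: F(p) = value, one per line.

reversing the common scale on t: t**3 on [0, sqrt(2)/2); t**2*log(t**2) on [sqrt(2)/2, 1); exp(-t**2/2) on [1, ∞)
undo the power substitution: t**(3/2) on [0, 1/2); t*log(t) on [1/2, 1); exp(-t/2) on [1, ∞)
f breaks at sqrt(2)/6, 1/3 into 3 integrals to sum
over [0, sqrt(2)/6), the kernel integral of 27*t**3 enters the sum
segment sqrt(2)/6 to 1/3 holds 9*t**2*log(9*t**2); add its integral
segment 1/3 to ∞ holds exp(-9*t**2/2); add its integral

F(7/3) = 2**(5/6)*3**(2/3)*(-2304*2**(1/6) + 576 + 507*sqrt(2) + 1248*log(2) + 21632*2**(1/3)*uppergamma(7/6, 1/2))/1168128
F(-1/4) = 2**(1/8)*3**(1/4)*(-704*2**(7/8) + 196*sqrt(2) + 616*log(2) + 539*2**(3/4)*uppergamma(-1/8, 1/2) + 704)/2156
F(2/3) = 2**(2/3)*3**(1/3)*(-198*2**(1/3) + 48*sqrt(2) + 132*log(2) + 99 + 352*2**(2/3)*uppergamma(1/3, 1/2))/4224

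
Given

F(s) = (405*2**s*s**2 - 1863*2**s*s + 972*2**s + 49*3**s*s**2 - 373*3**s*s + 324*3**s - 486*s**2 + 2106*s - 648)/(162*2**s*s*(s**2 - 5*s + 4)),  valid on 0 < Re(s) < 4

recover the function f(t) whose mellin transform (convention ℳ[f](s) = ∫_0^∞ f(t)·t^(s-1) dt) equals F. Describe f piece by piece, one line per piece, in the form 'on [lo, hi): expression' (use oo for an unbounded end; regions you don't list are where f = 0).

on [0, 1/2): 1
on [1/2, 1): (2*t + 1)/t
on [1, 3/2): 1/2
on [3/2, oo): t**(-4)

reversing the shared t-power: t on [0, 1/2); 2*t + 1 on [1/2, 1); t/2 on [1, 3/2); …
summing 4 kernel integrals split by 1/2, 1, 3/2 yields ℳ[f](s)
over [0, 1/2), the kernel integral of 1 enters the sum
for t in [1/2, 1): the term is ∫ (2*t + 1)/t·t^(s-1)
the [1, 3/2) slice contributes ∫ 1/2·t^(s-1) dt
on [3/2, ∞): add ∫ t**(-4)·t^(s-1) dt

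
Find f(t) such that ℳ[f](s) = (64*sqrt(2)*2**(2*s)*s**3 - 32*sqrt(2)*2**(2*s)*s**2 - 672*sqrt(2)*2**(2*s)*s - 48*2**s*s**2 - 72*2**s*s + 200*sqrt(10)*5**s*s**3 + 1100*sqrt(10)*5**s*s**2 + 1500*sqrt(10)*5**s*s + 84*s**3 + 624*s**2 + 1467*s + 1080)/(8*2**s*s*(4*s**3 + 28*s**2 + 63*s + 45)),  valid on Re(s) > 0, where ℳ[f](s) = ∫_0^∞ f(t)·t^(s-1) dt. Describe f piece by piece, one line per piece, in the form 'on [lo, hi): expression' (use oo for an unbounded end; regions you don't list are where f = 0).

on [0, 1/2): 3
on [1/2, 1): 3*t**3
on [1, 2): 3*t**(5/2)
on [2, 5/2): 5*t**(3/2)

along the cuts 1/2, 1, 2, ℳ[f](s) splits into 4 integrals
over [0, 1/2), the kernel integral of 3 enters the sum
between 1/2 and 1 the integrand is 3*t**3·t^(s-1)
over [1, 2), the kernel integral of 3*t**(5/2) enters the sum
segment [2, 5/2) carries 5*t**(3/2); integrate it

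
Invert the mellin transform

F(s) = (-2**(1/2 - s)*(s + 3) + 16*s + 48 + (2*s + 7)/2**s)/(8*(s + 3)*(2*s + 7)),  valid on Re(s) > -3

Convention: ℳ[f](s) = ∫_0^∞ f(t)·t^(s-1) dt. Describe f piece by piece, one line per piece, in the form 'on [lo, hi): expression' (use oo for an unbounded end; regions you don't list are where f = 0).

decompose at 1/2; ℳ[f](s) sums the 2 pieces' integrals
on [0, 1/2) integrate f = t**3 against the kernel
segment [1/2, 1) carries t**(7/2); integrate it

on [0, 1/2): t**3
on [1/2, 1): t**(7/2)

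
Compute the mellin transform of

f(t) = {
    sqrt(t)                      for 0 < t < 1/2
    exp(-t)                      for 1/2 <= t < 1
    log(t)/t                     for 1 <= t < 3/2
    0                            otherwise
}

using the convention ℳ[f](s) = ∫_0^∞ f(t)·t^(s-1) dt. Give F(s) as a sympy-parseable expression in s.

decompose at 1/2, 1; ℳ[f](s) sums the 3 pieces' integrals
between 0 and 1/2 the integrand is sqrt(t)·t^(s-1)
on [1/2, 1): add ∫ exp(-t)·t^(s-1) dt
on [1, 3/2): add ∫ log(t)/t·t^(s-1) dt

(3*2**s*(2*s + 1)*(s**2 - 2*s + 1)*uppergamma(s, 1/2) - 3*2**s*(2*s + 1)*(s**2 - 2*s + 1)*uppergamma(s, 1) + 3*2**s*(2*s + 1) + 3**s*s*(2*s + 1)*(-2*log(2) + 2*log(3)) - 2*3**s*(2*s + 1) + 3**s*(2*s + 1)*(-2*log(3) + 2*log(2)) + 3*sqrt(2)*(s**2 - 2*s + 1))/(3*2**s*(2*s + 1)*(s**2 - 2*s + 1))
  Re(s) > -1/2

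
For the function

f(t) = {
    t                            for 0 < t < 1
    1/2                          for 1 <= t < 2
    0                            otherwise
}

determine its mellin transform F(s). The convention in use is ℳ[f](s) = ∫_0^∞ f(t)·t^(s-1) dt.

(2**s*(s + 1) + s - 1)/(2*s*(s + 1))
  Re(s) > -1

cuts at 1: linearity sums the 2 kernel integrals
between 0 and 1 the integrand is t·t^(s-1)
[1, 2) adds the kernel integral of 1/2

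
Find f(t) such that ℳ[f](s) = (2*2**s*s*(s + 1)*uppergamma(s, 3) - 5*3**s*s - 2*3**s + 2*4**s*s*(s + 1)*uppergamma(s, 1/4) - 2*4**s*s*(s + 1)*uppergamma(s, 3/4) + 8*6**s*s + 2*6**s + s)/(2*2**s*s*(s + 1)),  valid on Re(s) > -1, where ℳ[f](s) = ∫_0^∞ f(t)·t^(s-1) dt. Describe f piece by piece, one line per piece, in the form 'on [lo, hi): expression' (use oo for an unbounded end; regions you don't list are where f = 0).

on [0, 1/2): t
on [1/2, 3/2): exp(-t/2)
on [3/2, 3): t + 1
on [3, oo): exp(-t)

treat the 4 regions marked off by 1/2, 3/2, 3 separately and sum
on [0, 1/2): add ∫ t·t^(s-1) dt
piece [1/2, 3/2): integrate exp(-t/2) against the kernel
piece [3/2, 3): integrate (t + 1) against the kernel
for t in [3, ∞): the term is ∫ exp(-t)·t^(s-1)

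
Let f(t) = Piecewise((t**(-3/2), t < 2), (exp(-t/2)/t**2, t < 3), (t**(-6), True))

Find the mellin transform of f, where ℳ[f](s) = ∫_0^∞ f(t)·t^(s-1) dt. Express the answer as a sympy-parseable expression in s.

undo the shared t-power: 1/sqrt(t) on [0, 2); exp(-t/2)/t on [2, 3); t**(-5) on [3, ∞)
peel off the shared t-power: sqrt(t) on [0, 2); exp(-t/2) on [2, 3); t**(-4) on [3, ∞)
along the cuts 2, 3, ℳ[f](s) splits into 3 integrals
segment [0, 2) carries t**(-3/2); integrate it
∫ exp(-t/2)/t**2·t^(s-1) over [2, 3)
∫ t**(-6)·t^(s-1) over [3, ∞)

(729*2**s*(s - 6)*(2*s - 3)*uppergamma(s - 2, 1) - 729*2**s*(s - 6)*(2*s - 3)*uppergamma(s - 2, 3/2) + 729*2**(s + 3/2)*(s - 6) + 4*3**s*(3 - 2*s))/(2916*(s - 6)*(2*s - 3))
  3/2 < Re(s) < 6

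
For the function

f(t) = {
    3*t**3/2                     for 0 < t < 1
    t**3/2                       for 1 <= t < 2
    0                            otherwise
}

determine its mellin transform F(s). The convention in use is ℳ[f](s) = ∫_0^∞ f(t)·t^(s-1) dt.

(2**(s + 2) + 1)/(s + 3)
  Re(s) > -3

integrate the 2 segments split at 1, then add the results
segment 0 to 1 holds 3*t**3/2; add its integral
[1, 2) adds the kernel integral of t**3/2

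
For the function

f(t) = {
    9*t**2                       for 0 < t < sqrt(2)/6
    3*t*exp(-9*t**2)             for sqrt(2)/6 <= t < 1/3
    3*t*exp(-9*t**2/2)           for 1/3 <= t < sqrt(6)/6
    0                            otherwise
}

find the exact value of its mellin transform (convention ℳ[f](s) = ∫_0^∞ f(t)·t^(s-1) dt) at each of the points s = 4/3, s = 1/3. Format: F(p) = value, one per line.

strip the common scale on t: t**2 on [0, sqrt(2)/2); t*exp(-t**2) on [sqrt(2)/2, 1); t*exp(-t**2/2) on [1, sqrt(6)/2)
the shared t-power comes off first: t on [0, sqrt(2)/2); exp(-t**2) on [sqrt(2)/2, 1); exp(-t**2/2) on [1, sqrt(6)/2)
the power substitution comes off first: sqrt(t) on [0, 1/2); exp(-t) on [1/2, 1); exp(-t/2) on [1, 3/2)
integrate the 3 segments split at sqrt(2)/6, 1/3, then add the results
[0, sqrt(2)/6) adds the kernel integral of 9*t**2
[sqrt(2)/6, 1/3) adds the kernel integral of 3*t*exp(-9*t**2)
segment 1/3 to sqrt(6)/6 holds 3*t*exp(-9*t**2/2); add its integral

F(4/3) = 3**(2/3)*(-2**(1/6)*uppergamma(7/6, 3/4)/9 - uppergamma(7/6, 1)/18 + 2**(1/3)/120 + uppergamma(7/6, 1/2)/18 + 2**(1/6)*uppergamma(7/6, 1/2)/9)
F(1/3) = -6**(2/3)*uppergamma(2/3, 3/4)/6 - 3**(2/3)*uppergamma(2/3, 1)/6 + 2**(5/6)*3**(2/3)/28 + 3**(2/3)*uppergamma(2/3, 1/2)/6 + 6**(2/3)*uppergamma(2/3, 1/2)/6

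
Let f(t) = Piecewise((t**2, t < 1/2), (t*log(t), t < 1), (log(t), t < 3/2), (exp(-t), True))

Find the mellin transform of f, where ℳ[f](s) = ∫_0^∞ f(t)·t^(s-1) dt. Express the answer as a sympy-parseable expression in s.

(4*2**s*s**2*(s + 2)*(s**2 + 2*s + 1)*uppergamma(s, 3/2) - 4*2**s*s**2*(s + 2) + 4*2**s*(s + 2)*(s**2 + 2*s + 1) + 3**s*s*(s + 2)*(-4*log(2) + 4*log(3))*(s**2 + 2*s + 1) - 4*3**s*(s + 2)*(s**2 + 2*s + 1) + s**3*(s + 2)*log(4) + s**2*(s + 2)*log(4) + 2*s**2*(s + 2) + s**2*(s**2 + 2*s + 1))/(4*2**s*s**2*(s + 2)*(s**2 + 2*s + 1))
  Re(s) > -2

slice at 1/2, 1, 3/2, transform all 4 pieces, and sum them
segment [0, 1/2) carries t**2; integrate it
over [1/2, 1), the kernel integral of t*log(t) enters the sum
for t in [1, 3/2): the term is ∫ log(t)·t^(s-1)
over [3/2, ∞), the kernel integral of exp(-t) enters the sum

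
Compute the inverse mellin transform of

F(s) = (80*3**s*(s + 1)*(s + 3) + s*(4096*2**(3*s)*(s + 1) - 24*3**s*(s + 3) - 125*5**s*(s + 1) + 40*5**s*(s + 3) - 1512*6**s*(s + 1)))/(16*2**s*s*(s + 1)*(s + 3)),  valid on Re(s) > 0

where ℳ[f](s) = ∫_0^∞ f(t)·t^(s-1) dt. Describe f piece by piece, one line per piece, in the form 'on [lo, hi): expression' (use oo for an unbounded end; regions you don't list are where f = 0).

breakpoints 3/2, 5/2, 3: one integral from each of the 4 segments
on [0, 3/2): add ∫ 5·t^(s-1) dt
over [3/2, 5/2), the kernel integral of t enters the sum
between 5/2 and 3 the integrand is t**3/2·t^(s-1)
segment [3, 4) carries 4*t**3; integrate it

on [0, 3/2): 5
on [3/2, 5/2): t
on [5/2, 3): t**3/2
on [3, 4): 4*t**3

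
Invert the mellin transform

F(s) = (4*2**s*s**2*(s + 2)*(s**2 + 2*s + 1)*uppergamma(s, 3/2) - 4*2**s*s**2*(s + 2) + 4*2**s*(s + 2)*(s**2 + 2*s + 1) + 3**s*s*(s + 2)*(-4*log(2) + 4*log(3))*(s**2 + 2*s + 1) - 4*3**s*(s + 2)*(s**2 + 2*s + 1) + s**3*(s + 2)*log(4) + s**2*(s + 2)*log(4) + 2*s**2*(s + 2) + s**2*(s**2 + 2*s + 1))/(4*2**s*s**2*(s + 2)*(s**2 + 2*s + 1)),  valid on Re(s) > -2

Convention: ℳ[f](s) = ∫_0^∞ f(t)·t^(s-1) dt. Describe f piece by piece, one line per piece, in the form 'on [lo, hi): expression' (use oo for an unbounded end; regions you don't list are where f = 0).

on [0, 1/2): t**2
on [1/2, 1): t*log(t)
on [1, 3/2): log(t)
on [3/2, oo): exp(-t)

slice at 1/2, 1, 3/2, transform all 4 pieces, and sum them
∫ over [0, 1/2) of t**2·t^(s-1) joins the sum
piece [1/2, 1): integrate t*log(t) against the kernel
[1, 3/2) adds the kernel integral of log(t)
between 3/2 and ∞ the integrand is exp(-t)·t^(s-1)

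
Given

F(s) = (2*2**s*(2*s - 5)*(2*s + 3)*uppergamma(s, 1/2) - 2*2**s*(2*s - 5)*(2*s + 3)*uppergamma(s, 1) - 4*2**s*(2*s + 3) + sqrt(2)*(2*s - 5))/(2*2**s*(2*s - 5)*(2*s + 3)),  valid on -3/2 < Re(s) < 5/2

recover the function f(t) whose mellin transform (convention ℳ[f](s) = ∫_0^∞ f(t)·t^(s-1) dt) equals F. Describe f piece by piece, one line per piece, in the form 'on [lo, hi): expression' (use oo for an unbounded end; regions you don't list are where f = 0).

on [0, 1/2): t**(3/2)
on [1/2, 1): exp(-t)
on [1, oo): t**(-5/2)

treat the 3 regions marked off by 1/2, 1 separately and sum
∫ t**(3/2)·t^(s-1) over [0, 1/2)
on [1/2, 1) integrate f = exp(-t) against the kernel
on [1, ∞) integrate f = t**(-5/2) against the kernel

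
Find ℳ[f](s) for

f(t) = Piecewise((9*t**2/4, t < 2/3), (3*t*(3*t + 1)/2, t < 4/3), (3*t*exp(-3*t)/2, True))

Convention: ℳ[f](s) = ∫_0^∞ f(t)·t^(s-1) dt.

2**s*(20*2**(2*s)*(s + 1) + 4*2**(2*s) - 4*2**s*(s + 1) - 2*2**s + (s + 1)*(s + 2)*uppergamma(s + 1, 4))/(2*6**s*(s + 1)*(s + 2))
  Re(s) > -2

remove the common scale on t first: t**2 on [0, 1); t*(2*t + 1) on [1, 2); t*exp(-2*t) on [2, ∞)
invert the shared t-power to get 1 on [0, 1); (2*t + 1)/t on [1, 2); exp(-2*t)/t on [2, ∞)
peel off the shared t-power: t on [0, 1); 2*t + 1 on [1, 2); exp(-2*t) on [2, ∞)
decompose at 2/3, 4/3; ℳ[f](s) sums the 3 pieces' integrals
on [0, 2/3): add ∫ 9*t**2/4·t^(s-1) dt
on [2/3, 4/3): add ∫ 3*t*(3*t + 1)/2·t^(s-1) dt
[4/3, ∞) adds the kernel integral of 3*t*exp(-3*t)/2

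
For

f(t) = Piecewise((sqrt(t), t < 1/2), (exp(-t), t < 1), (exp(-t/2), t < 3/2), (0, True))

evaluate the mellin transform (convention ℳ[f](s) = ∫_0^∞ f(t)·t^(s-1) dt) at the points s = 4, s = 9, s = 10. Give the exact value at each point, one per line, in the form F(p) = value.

slice at 1/2, 1, transform all 3 pieces, and sum them
∫ sqrt(t)·t^(s-1) over [0, 1/2)
segment 1/2 to 1 holds exp(-t); add its integral
for t in [1, 3/2): the term is ∫ exp(-t/2)·t^(s-1)

F(4) = -807*exp(-3/4)/4 - 16*exp(-1) + sqrt(2)/144 + 1343*exp(-1/2)/8
F(9) = -5593984641*exp(-3/4)/128 - 109601*exp(-1) + sqrt(2)/9728 + 8730218097*exp(-1/2)/256
F(10) = -201383466759*exp(-3/4)/256 - 986410*exp(-1) + sqrt(2)/21504 + 313981529075*exp(-1/2)/512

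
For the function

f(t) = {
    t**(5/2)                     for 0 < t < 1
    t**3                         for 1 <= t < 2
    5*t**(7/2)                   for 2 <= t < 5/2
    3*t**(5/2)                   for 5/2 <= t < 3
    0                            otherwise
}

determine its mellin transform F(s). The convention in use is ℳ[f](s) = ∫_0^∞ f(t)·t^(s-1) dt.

split f at 1, 2, 5/2: ℳ[f](s) collects 4 kernel integrals
segment [0, 1) carries t**(5/2); integrate it
segment [1, 2) carries t**3; integrate it
∫ 5*t**(7/2)·t^(s-1) over [2, 5/2)
∫ 3*t**(5/2)·t^(s-1) over [5/2, 3)

(2**(s + 3)*(2*s + 5)*(2*s + 7) - 10*2**(s + 7/2)*(s + 3)*(2*s + 5) + 6*3**(s + 5/2)*(s + 3)*(2*s + 7) - 6*(5/2)**(s + 5/2)*(s + 3)*(2*s + 7) + 10*(5/2)**(s + 7/2)*(s + 3)*(2*s + 5) + 2*(s + 3)*(2*s + 7) - (2*s + 5)*(2*s + 7))/((s + 3)*(2*s + 5)*(2*s + 7))
  Re(s) > -5/2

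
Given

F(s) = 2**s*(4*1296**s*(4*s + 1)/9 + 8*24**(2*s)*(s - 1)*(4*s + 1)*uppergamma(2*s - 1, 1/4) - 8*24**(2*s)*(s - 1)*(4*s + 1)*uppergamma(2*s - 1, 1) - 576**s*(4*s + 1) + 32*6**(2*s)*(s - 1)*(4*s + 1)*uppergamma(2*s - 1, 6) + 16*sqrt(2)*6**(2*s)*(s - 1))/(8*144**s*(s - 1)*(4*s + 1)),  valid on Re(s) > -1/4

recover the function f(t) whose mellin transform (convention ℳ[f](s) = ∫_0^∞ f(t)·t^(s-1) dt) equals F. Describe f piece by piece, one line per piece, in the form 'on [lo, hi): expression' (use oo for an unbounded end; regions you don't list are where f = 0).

undo the common scale on t: t**(1/4) on [0, 1/4); exp(-sqrt(t)/2)/sqrt(t) on [1/4, 4); 1/(2*t) on [4, 9); …
the power substitution comes off first: sqrt(t) on [0, 1/2); exp(-t/2)/t on [1/2, 2); 1/(2*t**2) on [2, 3); …
undo the shared t-power: t**(3/2) on [0, 1/2); exp(-t/2) on [1/2, 2); 1/(2*t) on [2, 3); …
split f at 1/2, 8, 18: ℳ[f](s) collects 4 kernel integrals
the [0, 1/2) slice contributes ∫ 2**(3/4)*t**(1/4)/2·t^(s-1) dt
∫ over [1/2, 8) of sqrt(2)*exp(-sqrt(2)*sqrt(t)/4)/sqrt(t)·t^(s-1) joins the sum
between 8 and 18 the integrand is 1/t·t^(s-1)
piece [18, ∞): integrate sqrt(2)*exp(-sqrt(2)*sqrt(t))/sqrt(t) against the kernel

on [0, 1/2): 2**(3/4)*t**(1/4)/2
on [1/2, 8): sqrt(2)*exp(-sqrt(2)*sqrt(t)/4)/sqrt(t)
on [8, 18): 1/t
on [18, oo): sqrt(2)*exp(-sqrt(2)*sqrt(t))/sqrt(t)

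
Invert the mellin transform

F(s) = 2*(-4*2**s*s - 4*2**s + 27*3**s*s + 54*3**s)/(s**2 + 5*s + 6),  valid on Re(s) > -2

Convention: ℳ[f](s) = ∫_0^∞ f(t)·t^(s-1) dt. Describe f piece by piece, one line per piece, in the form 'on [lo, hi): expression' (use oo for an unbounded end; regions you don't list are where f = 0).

on [0, 2): 2*t**2
on [2, 3): 2*t**3

split f at 2: ℳ[f](s) collects 2 kernel integrals
segment 0 to 2 holds 2*t**2; add its integral
on [2, 3) integrate f = 2*t**3 against the kernel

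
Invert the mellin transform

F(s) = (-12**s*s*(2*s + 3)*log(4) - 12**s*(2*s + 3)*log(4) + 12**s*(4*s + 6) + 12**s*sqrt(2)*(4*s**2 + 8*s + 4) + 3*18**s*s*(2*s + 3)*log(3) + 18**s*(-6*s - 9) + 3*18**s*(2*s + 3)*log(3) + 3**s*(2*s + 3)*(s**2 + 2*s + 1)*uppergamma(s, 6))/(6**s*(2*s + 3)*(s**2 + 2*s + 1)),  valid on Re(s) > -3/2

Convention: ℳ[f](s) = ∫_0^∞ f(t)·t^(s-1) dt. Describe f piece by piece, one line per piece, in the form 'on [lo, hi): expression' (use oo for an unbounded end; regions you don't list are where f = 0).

slice at 2, 3, transform all 3 pieces, and sum them
segment 0 to 2 holds t**(3/2); add its integral
over [2, 3), the kernel integral of t*log(t) enters the sum
between 3 and ∞ the integrand is exp(-2*t)·t^(s-1)

on [0, 2): t**(3/2)
on [2, 3): t*log(t)
on [3, oo): exp(-2*t)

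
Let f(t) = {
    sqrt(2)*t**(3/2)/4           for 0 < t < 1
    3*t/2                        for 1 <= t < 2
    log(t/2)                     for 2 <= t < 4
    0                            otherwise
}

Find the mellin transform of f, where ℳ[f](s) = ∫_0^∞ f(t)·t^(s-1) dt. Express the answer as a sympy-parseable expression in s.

back out the common scale on t: t**(3/2) on [0, 1/2); 3*t on [1/2, 1); log(t) on [1, 2)
linearity at 1, 2 turns ℳ[f](s) into 3 summed integrals
for t in [0, 1): the term is ∫ sqrt(2)*t**(3/2)/4·t^(s-1)
piece [1, 2): integrate 3*t/2 against the kernel
over [2, 4), the kernel integral of log(t/2) enters the sum

(2**(2*s)*s*(s + 1)*(2*s + 3)*log(4) - 2*2**(2*s)*(s + 1)*(2*s + 3) + 6*2**s*s**2*(2*s + 3) + 2*2**s*(s + 1)*(2*s + 3) + sqrt(2)*s**2*(s + 1) - 3*s**2*(2*s + 3))/(2*s**2*(s + 1)*(2*s + 3))
  Re(s) > -3/2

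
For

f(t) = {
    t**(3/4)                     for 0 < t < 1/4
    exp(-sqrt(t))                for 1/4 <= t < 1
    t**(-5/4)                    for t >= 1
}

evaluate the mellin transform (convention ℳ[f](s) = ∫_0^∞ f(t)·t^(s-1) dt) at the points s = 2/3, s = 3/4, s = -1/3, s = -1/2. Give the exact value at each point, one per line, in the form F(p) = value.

F(2/3) = -2*uppergamma(4/3, 1) + 3*2**(1/6)/34 + 2*uppergamma(4/3, 1/2) + 12/7
F(3/4) = -2*exp(-1) - sqrt(pi)*erfc(1) + sqrt(pi)*erfc(sqrt(2)/2) + sqrt(2)*exp(-1/2) + 25/12
F(-1/3) = -2*uppergamma(-2/3, 1) + 12/19 + 2*uppergamma(-2/3, 1/2) + 6*2**(1/6)/5
F(-1/2) = -2*expint(2, 1) + 4/7 + 4*expint(2, 1/2) + 2*sqrt(2)

peel off the power substitution: t**(3/2) on [0, 1/2); exp(-t) on [1/2, 1); t**(-5/2) on [1, ∞)
along the cuts 1/4, 1, ℳ[f](s) splits into 3 integrals
piece [0, 1/4): integrate t**(3/4) against the kernel
on [1/4, 1): add ∫ exp(-sqrt(t))·t^(s-1) dt
∫ over [1, ∞) of t**(-5/4)·t^(s-1) joins the sum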